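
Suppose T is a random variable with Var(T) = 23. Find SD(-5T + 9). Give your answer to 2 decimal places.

Var(-5T + 9) = (-5)²·23 = 575
SD(-5T + 9) = √575 ≈ 23.98

23.98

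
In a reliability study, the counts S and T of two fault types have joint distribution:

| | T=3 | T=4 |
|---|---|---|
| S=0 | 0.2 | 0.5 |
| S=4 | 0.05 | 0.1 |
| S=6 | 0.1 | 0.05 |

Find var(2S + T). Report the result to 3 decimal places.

21.328

E[S] = 1.5,  E[T] = 3.65,  E[ST] = 5.2
var(S) = 7.8 − (1.5)² = 5.55;  var(T) = 13.55 − (3.65)² = 0.2275
Cov(S,T) = 5.2 − (1.5)(3.65) = -0.275
var(2S + T) = (2)²·5.55 + (1)²·0.2275 + 2·(2)·(1)·-0.275 = 21.3275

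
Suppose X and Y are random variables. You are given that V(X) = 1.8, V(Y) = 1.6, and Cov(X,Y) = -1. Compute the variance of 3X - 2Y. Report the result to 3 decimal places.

34.600

V(3X - 2Y) = (3)²·V(X) + (-2)²·V(Y) + 2·(3)·(-2)·Cov(X,Y)
= 9·1.8 + 4·1.6 + -12·-1 = 34.6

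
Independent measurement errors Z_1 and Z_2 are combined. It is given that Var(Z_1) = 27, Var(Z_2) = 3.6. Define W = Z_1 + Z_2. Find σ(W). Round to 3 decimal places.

By independence, Var(W) = (1)²Var(Z_1) + (1)²Var(Z_2)
= (1)²·27 + (1)²·3.6 = 30.6
σ(W) = √30.6 ≈ 5.532

5.532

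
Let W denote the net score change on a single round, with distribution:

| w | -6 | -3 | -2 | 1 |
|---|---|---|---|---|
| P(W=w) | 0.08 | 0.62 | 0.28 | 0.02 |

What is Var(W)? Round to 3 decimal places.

E[W] = (-6)(0.08) + (-3)(0.62) + (-2)(0.28) + (1)(0.02) = -2.88
E[W²] = (-6)²(0.08) + (-3)²(0.62) + (-2)²(0.28) + (1)²(0.02) = 9.6
Var(W) = E[W²] − (E[W])² = 9.6 − (-2.88)² = 1.3056

1.306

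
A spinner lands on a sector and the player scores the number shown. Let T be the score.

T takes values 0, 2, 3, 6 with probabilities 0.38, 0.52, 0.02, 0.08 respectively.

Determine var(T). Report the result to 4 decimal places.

E[T] = (0)(0.38) + (2)(0.52) + (3)(0.02) + (6)(0.08) = 1.58
E[T²] = (0)²(0.38) + (2)²(0.52) + (3)²(0.02) + (6)²(0.08) = 5.14
var(T) = E[T²] − (E[T])² = 5.14 − (1.58)² = 2.6436

2.6436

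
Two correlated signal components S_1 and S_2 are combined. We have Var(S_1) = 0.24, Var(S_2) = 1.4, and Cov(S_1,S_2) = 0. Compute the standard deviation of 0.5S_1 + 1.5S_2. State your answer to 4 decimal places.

Var(0.5S_1 + 1.5S_2) = (0.5)²·Var(S_1) + (1.5)²·Var(S_2) + 2·(0.5)·(1.5)·Cov(S_1,S_2)
= 0.25·0.24 + 2.25·1.4 + 1.5·0 = 3.21
SD(0.5S_1 + 1.5S_2) = √3.21 ≈ 1.7916

1.7916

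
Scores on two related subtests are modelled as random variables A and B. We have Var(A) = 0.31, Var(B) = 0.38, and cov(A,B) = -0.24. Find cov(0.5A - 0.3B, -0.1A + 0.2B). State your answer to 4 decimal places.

-0.0695

cov(0.5A - 0.3B, -0.1A + 0.2B) = (0.5)(-0.1)Var(A) + (-0.3)(0.2)Var(B) + [(0.5)(0.2) + (-0.3)(-0.1)]cov(A,B)
= -0.05·0.31 + -0.06·0.38 + 0.13·-0.24 = -0.0695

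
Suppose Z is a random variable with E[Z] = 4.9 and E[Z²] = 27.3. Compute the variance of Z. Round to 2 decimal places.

3.29

Var(Z) = 27.3 − (4.9)² = 3.29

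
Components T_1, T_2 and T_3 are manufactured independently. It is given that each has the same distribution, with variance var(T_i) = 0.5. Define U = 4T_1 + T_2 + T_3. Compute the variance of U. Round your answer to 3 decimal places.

By independence, var(U) = (4)²var(T_1) + (1)²var(T_2) + (1)²var(T_3)
= (4)²·0.5 + (1)²·0.5 + (1)²·0.5 = 9

9.000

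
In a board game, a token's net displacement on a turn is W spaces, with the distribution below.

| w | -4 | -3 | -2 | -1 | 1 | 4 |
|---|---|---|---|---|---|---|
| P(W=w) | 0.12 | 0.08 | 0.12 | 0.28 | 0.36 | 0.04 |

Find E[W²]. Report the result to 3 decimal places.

E[W²] = (-4)²(0.12) + (-3)²(0.08) + (-2)²(0.12) + (-1)²(0.28) + (1)²(0.36) + (4)²(0.04) = 4.4

4.400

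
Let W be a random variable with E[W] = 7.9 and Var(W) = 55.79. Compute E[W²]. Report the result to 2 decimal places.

118.20

E[W²] = Var(W) + (E[W])² = 55.79 + (7.9)² = 118.2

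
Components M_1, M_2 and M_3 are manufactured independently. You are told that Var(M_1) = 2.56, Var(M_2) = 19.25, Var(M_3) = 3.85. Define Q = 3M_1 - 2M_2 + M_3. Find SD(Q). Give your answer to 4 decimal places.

10.1926

By independence, Var(Q) = (3)²Var(M_1) + (-2)²Var(M_2) + (1)²Var(M_3)
= (3)²·2.56 + (-2)²·19.25 + (1)²·3.85 = 103.89
SD(Q) = √103.89 ≈ 10.1926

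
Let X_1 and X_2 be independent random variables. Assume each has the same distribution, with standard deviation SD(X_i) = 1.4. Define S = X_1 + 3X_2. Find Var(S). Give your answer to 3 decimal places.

19.600

Var(X_i) = (1.4)² = 1.96
By independence, Var(S) = (1)²Var(X_1) + (3)²Var(X_2)
= (1)²·1.96 + (3)²·1.96 = 19.6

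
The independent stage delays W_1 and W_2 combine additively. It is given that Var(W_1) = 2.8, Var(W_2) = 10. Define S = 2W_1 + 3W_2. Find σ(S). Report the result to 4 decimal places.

10.0598

By independence, Var(S) = (2)²Var(W_1) + (3)²Var(W_2)
= (2)²·2.8 + (3)²·10 = 101.2
σ(S) = √101.2 ≈ 10.0598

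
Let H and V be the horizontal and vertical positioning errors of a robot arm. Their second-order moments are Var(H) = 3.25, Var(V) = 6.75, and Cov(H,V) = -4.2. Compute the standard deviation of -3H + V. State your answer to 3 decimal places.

Var(-3H + V) = (-3)²·Var(H) + (1)²·Var(V) + 2·(-3)·(1)·Cov(H,V)
= 9·3.25 + 1·6.75 + -6·-4.2 = 61.2
σ(-3H + V) = √61.2 ≈ 7.823

7.823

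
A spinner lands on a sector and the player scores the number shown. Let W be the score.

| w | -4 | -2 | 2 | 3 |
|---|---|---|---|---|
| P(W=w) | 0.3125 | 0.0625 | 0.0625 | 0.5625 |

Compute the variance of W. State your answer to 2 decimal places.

10.37

E[W] = (-4)(0.3125) + (-2)(0.0625) + (2)(0.0625) + (3)(0.5625) = 0.4375
E[W²] = (-4)²(0.3125) + (-2)²(0.0625) + (2)²(0.0625) + (3)²(0.5625) = 10.5625
Var(W) = E[W²] − (E[W])² = 10.5625 − (0.4375)² = 10.37109375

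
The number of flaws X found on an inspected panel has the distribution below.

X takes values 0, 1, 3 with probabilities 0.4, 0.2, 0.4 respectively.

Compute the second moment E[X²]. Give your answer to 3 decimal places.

E[X²] = (0)²(0.4) + (1)²(0.2) + (3)²(0.4) = 3.8

3.800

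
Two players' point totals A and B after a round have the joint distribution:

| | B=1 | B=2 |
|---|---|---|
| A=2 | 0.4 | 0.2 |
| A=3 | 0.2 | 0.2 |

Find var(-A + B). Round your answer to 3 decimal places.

0.400

E[A] = 2.4,  E[B] = 1.4,  E[AB] = 3.4
var(A) = 6 − (2.4)² = 0.24;  var(B) = 2.2 − (1.4)² = 0.24
Cov(A,B) = 3.4 − (2.4)(1.4) = 0.04
var(-A + B) = (-1)²·0.24 + (1)²·0.24 + 2·(-1)·(1)·0.04 = 0.4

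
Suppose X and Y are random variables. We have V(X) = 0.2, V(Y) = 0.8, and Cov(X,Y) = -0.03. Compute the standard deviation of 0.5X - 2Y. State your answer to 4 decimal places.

1.8193

V(0.5X - 2Y) = (0.5)²·V(X) + (-2)²·V(Y) + 2·(0.5)·(-2)·Cov(X,Y)
= 0.25·0.2 + 4·0.8 + -2·-0.03 = 3.31
SD(0.5X - 2Y) = √3.31 ≈ 1.8193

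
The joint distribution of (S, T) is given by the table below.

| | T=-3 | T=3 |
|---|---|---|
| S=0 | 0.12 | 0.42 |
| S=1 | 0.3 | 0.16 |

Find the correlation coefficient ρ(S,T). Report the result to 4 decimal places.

-0.4342

E[S] = 0.46,  E[T] = 0.48
E[ST] = -0.42
cov(S,T) = E[ST] − E[S]E[T] = -0.42 − (0.46)(0.48) = -0.6408
Var(S) = 0.2484,  Var(T) = 8.7696
ρ = -0.6408 / √(0.2484·8.7696) ≈ -0.4342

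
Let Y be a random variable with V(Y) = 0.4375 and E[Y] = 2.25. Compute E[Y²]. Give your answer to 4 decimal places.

5.5000

E[Y²] = V(Y) + (E[Y])² = 0.4375 + (2.25)² = 5.5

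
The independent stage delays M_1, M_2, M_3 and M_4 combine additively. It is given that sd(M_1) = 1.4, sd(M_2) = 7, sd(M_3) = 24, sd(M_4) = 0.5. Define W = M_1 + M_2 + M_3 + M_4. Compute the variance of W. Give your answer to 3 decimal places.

Var(M_1) = 1.96, Var(M_2) = 49, Var(M_3) = 576, Var(M_4) = 0.25
By independence, Var(W) = (1)²Var(M_1) + (1)²Var(M_2) + (1)²Var(M_3) + (1)²Var(M_4)
= (1)²·1.96 + (1)²·49 + (1)²·576 + (1)²·0.25 = 627.21

627.210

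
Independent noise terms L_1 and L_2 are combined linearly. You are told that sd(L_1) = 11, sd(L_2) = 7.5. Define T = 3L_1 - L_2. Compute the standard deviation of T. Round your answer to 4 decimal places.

33.8415

Var(L_1) = 121, Var(L_2) = 56.25
By independence, Var(T) = (3)²Var(L_1) + (-1)²Var(L_2)
= (3)²·121 + (-1)²·56.25 = 1145.25
sd(T) = √1145.25 ≈ 33.8415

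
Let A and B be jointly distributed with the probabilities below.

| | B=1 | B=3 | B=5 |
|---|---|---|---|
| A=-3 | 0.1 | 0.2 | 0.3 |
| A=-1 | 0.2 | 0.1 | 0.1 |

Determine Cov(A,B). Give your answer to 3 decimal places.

-0.560

E[A] = -2.2,  E[B] = 3.2
E[AB] = -7.6
Cov(A,B) = E[AB] − E[A]E[B] = -7.6 − (-2.2)(3.2) = -0.56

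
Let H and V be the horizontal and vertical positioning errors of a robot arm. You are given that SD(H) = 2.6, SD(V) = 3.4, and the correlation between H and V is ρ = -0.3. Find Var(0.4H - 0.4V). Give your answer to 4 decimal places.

Var(H) = (2.6)² = 6.76;  Var(V) = (3.4)² = 11.56
Cov(H,V) = ρ·SD(H)·SD(V) = -0.3·2.6·3.4 = -2.652
Var(0.4H - 0.4V) = (0.4)²·Var(H) + (-0.4)²·Var(V) + 2·(0.4)·(-0.4)·Cov(H,V)
= 0.16·6.76 + 0.16·11.56 + -0.32·-2.652 = 3.77984

3.7798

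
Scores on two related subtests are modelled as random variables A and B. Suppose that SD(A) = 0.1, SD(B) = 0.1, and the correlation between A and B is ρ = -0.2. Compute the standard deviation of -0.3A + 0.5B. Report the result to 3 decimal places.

Var(A) = (0.1)² = 0.01;  Var(B) = (0.1)² = 0.01
Cov(A,B) = ρ·SD(A)·SD(B) = -0.2·0.1·0.1 = -0.002
Var(-0.3A + 0.5B) = (-0.3)²·Var(A) + (0.5)²·Var(B) + 2·(-0.3)·(0.5)·Cov(A,B)
= 0.09·0.01 + 0.25·0.01 + -0.3·-0.002 = 0.004
SD(-0.3A + 0.5B) = √0.004 ≈ 0.063

0.063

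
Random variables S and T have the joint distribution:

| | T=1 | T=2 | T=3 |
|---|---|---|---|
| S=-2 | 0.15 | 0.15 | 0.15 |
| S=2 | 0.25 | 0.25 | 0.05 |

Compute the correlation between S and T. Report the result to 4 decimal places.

-0.2417

E[S] = 0.2,  E[T] = 1.8
E[ST] = 0
cov(S,T) = E[ST] − E[S]E[T] = 0 − (0.2)(1.8) = -0.36
var(S) = 3.96,  var(T) = 0.56
ρ = -0.36 / √(3.96·0.56) ≈ -0.2417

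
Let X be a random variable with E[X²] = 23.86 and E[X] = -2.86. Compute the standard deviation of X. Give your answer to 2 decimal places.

3.96

Var(X) = 23.86 − (-2.86)² = 15.6804
SD(X) = √15.6804 ≈ 3.96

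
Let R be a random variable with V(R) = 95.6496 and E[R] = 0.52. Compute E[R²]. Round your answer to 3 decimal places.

95.920

E[R²] = V(R) + (E[R])² = 95.6496 + (0.52)² = 95.92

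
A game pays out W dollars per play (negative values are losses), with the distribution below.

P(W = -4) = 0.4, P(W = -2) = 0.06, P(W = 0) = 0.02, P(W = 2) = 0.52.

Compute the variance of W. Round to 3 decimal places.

E[W] = (-4)(0.4) + (-2)(0.06) + (0)(0.02) + (2)(0.52) = -0.68
E[W²] = (-4)²(0.4) + (-2)²(0.06) + (0)²(0.02) + (2)²(0.52) = 8.72
Var(W) = E[W²] − (E[W])² = 8.72 − (-0.68)² = 8.2576

8.258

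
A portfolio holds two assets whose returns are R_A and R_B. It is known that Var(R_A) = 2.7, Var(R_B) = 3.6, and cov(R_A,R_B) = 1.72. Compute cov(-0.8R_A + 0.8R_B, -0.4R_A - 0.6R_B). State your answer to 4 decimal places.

-0.5888

cov(-0.8R_A + 0.8R_B, -0.4R_A - 0.6R_B) = (-0.8)(-0.4)Var(R_A) + (0.8)(-0.6)Var(R_B) + [(-0.8)(-0.6) + (0.8)(-0.4)]cov(R_A,R_B)
= 0.32·2.7 + -0.48·3.6 + 0.16·1.72 = -0.5888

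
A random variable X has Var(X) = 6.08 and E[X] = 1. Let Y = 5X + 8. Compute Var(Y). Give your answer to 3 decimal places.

152.000

Var(5X + 8) = (5)²·Var(X) = 25·6.08 = 152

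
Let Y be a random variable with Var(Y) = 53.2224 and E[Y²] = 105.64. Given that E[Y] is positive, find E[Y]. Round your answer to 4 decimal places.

7.2400

(E[Y])² = E[Y²] − Var(Y) = 105.64 − 53.2224 = 52.4176
E[Y] = √52.4176 = 7.24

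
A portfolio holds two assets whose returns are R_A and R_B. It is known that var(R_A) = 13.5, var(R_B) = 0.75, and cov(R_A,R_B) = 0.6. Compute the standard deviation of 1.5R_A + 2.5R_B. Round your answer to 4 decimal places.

var(1.5R_A + 2.5R_B) = (1.5)²·var(R_A) + (2.5)²·var(R_B) + 2·(1.5)·(2.5)·cov(R_A,R_B)
= 2.25·13.5 + 6.25·0.75 + 7.5·0.6 = 39.5625
sd(1.5R_A + 2.5R_B) = √39.5625 ≈ 6.2899

6.2899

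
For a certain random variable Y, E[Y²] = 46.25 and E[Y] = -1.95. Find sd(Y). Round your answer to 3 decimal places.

6.515

var(Y) = 46.25 − (-1.95)² = 42.4475
sd(Y) = √42.4475 ≈ 6.515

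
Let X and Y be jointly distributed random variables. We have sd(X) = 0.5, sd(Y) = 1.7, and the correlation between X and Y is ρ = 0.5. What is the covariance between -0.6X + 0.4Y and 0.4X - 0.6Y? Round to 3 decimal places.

V(X) = (0.5)² = 0.25;  V(Y) = (1.7)² = 2.89
cov(X,Y) = ρ·sd(X)·sd(Y) = 0.5·0.5·1.7 = 0.425
cov(-0.6X + 0.4Y, 0.4X - 0.6Y) = (-0.6)(0.4)V(X) + (0.4)(-0.6)V(Y) + [(-0.6)(-0.6) + (0.4)(0.4)]cov(X,Y)
= -0.24·0.25 + -0.24·2.89 + 0.52·0.425 = -0.5326

-0.533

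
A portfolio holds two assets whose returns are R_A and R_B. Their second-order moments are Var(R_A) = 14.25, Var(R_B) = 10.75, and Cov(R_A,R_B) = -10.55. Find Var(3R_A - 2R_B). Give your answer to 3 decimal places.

297.850

Var(3R_A - 2R_B) = (3)²·Var(R_A) + (-2)²·Var(R_B) + 2·(3)·(-2)·Cov(R_A,R_B)
= 9·14.25 + 4·10.75 + -12·-10.55 = 297.85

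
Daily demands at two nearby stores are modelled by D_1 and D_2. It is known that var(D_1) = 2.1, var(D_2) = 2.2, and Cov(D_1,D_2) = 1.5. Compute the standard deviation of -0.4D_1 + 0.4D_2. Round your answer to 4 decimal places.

var(-0.4D_1 + 0.4D_2) = (-0.4)²·var(D_1) + (0.4)²·var(D_2) + 2·(-0.4)·(0.4)·Cov(D_1,D_2)
= 0.16·2.1 + 0.16·2.2 + -0.32·1.5 = 0.208
SD(-0.4D_1 + 0.4D_2) = √0.208 ≈ 0.4561

0.4561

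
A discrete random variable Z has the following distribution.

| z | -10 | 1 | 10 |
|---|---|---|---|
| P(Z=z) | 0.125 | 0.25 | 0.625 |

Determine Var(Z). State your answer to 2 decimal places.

47.69

E[Z] = (-10)(0.125) + (1)(0.25) + (10)(0.625) = 5.25
E[Z²] = (-10)²(0.125) + (1)²(0.25) + (10)²(0.625) = 75.25
Var(Z) = E[Z²] − (E[Z])² = 75.25 − (5.25)² = 47.6875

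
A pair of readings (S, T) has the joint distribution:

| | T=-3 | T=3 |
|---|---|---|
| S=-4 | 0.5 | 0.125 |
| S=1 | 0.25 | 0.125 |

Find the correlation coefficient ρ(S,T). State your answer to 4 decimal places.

0.1491

E[S] = -2.125,  E[T] = -1.5
E[ST] = 4.125
cov(S,T) = E[ST] − E[S]E[T] = 4.125 − (-2.125)(-1.5) = 0.9375
V(S) = 5.859375,  V(T) = 6.75
ρ = 0.9375 / √(5.859375·6.75) ≈ 0.1491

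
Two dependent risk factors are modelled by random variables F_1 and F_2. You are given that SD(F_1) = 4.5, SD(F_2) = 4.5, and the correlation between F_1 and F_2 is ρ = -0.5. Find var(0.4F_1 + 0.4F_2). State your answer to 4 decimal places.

3.2400

var(F_1) = (4.5)² = 20.25;  var(F_2) = (4.5)² = 20.25
Cov(F_1,F_2) = ρ·SD(F_1)·SD(F_2) = -0.5·4.5·4.5 = -10.125
var(0.4F_1 + 0.4F_2) = (0.4)²·var(F_1) + (0.4)²·var(F_2) + 2·(0.4)·(0.4)·Cov(F_1,F_2)
= 0.16·20.25 + 0.16·20.25 + 0.32·-10.125 = 3.24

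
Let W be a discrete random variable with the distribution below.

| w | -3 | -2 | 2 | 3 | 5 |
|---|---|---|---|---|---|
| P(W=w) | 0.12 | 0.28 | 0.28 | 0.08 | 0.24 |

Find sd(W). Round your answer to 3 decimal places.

E[W] = (-3)(0.12) + (-2)(0.28) + (2)(0.28) + (3)(0.08) + (5)(0.24) = 1.08
E[W²] = (-3)²(0.12) + (-2)²(0.28) + (2)²(0.28) + (3)²(0.08) + (5)²(0.24) = 10.04
V(W) = E[W²] − (E[W])² = 10.04 − (1.08)² = 8.8736
sd(W) = √8.8736 ≈ 2.979

2.979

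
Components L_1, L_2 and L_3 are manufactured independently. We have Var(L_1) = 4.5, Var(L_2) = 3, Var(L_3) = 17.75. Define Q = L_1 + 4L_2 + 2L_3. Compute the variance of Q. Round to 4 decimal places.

By independence, Var(Q) = (1)²Var(L_1) + (4)²Var(L_2) + (2)²Var(L_3)
= (1)²·4.5 + (4)²·3 + (2)²·17.75 = 123.5

123.5000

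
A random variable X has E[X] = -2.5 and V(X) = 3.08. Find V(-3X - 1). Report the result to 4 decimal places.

V(-3X - 1) = (-3)²·V(X) = 9·3.08 = 27.72

27.7200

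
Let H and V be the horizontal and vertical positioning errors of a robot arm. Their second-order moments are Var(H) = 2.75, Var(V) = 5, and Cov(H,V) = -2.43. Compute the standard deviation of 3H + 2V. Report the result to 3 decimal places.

3.948

Var(3H + 2V) = (3)²·Var(H) + (2)²·Var(V) + 2·(3)·(2)·Cov(H,V)
= 9·2.75 + 4·5 + 12·-2.43 = 15.59
σ(3H + 2V) = √15.59 ≈ 3.948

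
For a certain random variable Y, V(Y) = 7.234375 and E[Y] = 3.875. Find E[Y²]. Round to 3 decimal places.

22.250

E[Y²] = V(Y) + (E[Y])² = 7.234375 + (3.875)² = 22.25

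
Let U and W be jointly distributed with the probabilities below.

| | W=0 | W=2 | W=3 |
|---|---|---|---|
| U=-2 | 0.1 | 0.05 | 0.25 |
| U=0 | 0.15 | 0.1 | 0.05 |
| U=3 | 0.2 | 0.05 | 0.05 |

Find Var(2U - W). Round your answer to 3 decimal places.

E[U] = 0.1,  E[W] = 1.45,  E[UW] = -0.95
Var(U) = 4.3 − (0.1)² = 4.29;  Var(W) = 3.95 − (1.45)² = 1.8475
cov(U,W) = -0.95 − (0.1)(1.45) = -1.095
Var(2U - W) = (2)²·4.29 + (-1)²·1.8475 + 2·(2)·(-1)·-1.095 = 23.3875

23.388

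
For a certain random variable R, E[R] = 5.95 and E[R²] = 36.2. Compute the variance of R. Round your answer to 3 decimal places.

Var(R) = 36.2 − (5.95)² = 0.7975

0.798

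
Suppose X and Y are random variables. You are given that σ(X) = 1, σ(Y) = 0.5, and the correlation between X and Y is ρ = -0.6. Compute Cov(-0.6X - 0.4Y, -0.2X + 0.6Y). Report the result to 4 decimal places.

0.1440

Var(X) = (1)² = 1;  Var(Y) = (0.5)² = 0.25
Cov(X,Y) = ρ·σ(X)·σ(Y) = -0.6·1·0.5 = -0.3
Cov(-0.6X - 0.4Y, -0.2X + 0.6Y) = (-0.6)(-0.2)Var(X) + (-0.4)(0.6)Var(Y) + [(-0.6)(0.6) + (-0.4)(-0.2)]Cov(X,Y)
= 0.12·1 + -0.24·0.25 + -0.28·-0.3 = 0.144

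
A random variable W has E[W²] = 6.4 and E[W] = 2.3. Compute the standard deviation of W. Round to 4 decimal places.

var(W) = 6.4 − (2.3)² = 1.11
sd(W) = √1.11 ≈ 1.0536

1.0536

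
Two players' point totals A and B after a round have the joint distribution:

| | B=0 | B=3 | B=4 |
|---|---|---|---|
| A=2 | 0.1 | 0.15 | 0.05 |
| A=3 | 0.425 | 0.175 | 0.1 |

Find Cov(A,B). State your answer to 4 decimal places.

-0.1775

E[A] = 2.7,  E[B] = 1.575
E[AB] = 4.075
Cov(A,B) = E[AB] − E[A]E[B] = 4.075 − (2.7)(1.575) = -0.1775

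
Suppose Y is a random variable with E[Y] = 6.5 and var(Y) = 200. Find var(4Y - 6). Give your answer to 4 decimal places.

3200.0000

var(4Y - 6) = (4)²·var(Y) = 16·200 = 3200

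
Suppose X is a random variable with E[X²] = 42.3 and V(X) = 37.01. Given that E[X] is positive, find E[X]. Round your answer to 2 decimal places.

(E[X])² = E[X²] − V(X) = 42.3 − 37.01 = 5.29
E[X] = √5.29 = 2.3

2.30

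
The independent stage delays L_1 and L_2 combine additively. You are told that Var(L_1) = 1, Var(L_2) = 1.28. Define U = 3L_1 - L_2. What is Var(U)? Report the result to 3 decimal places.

By independence, Var(U) = (3)²Var(L_1) + (-1)²Var(L_2)
= (3)²·1 + (-1)²·1.28 = 10.28

10.280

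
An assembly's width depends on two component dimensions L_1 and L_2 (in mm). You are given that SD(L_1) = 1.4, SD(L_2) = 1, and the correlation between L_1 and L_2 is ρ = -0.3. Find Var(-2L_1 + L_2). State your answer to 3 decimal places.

Var(L_1) = (1.4)² = 1.96;  Var(L_2) = (1)² = 1
cov(L_1,L_2) = ρ·SD(L_1)·SD(L_2) = -0.3·1.4·1 = -0.42
Var(-2L_1 + L_2) = (-2)²·Var(L_1) + (1)²·Var(L_2) + 2·(-2)·(1)·cov(L_1,L_2)
= 4·1.96 + 1·1 + -4·-0.42 = 10.52

10.520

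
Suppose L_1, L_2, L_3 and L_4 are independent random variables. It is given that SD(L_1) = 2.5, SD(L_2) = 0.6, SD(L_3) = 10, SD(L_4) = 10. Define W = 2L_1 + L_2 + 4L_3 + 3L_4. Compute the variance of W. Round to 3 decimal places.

2525.360

V(L_1) = 6.25, V(L_2) = 0.36, V(L_3) = 100, V(L_4) = 100
By independence, V(W) = (2)²V(L_1) + (1)²V(L_2) + (4)²V(L_3) + (3)²V(L_4)
= (2)²·6.25 + (1)²·0.36 + (4)²·100 + (3)²·100 = 2525.36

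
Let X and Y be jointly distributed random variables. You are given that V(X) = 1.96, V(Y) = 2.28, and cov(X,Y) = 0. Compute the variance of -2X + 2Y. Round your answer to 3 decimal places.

16.960

V(-2X + 2Y) = (-2)²·V(X) + (2)²·V(Y) + 2·(-2)·(2)·cov(X,Y)
= 4·1.96 + 4·2.28 + -8·0 = 16.96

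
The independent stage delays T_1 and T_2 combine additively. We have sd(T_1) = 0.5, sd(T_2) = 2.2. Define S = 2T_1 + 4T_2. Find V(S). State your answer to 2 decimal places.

78.44

V(T_1) = 0.25, V(T_2) = 4.84
By independence, V(S) = (2)²V(T_1) + (4)²V(T_2)
= (2)²·0.25 + (4)²·4.84 = 78.44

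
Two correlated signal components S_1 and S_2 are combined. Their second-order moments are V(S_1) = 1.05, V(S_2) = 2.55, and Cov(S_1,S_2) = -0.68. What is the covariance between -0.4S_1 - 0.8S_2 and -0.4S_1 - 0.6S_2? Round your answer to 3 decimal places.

1.011

Cov(-0.4S_1 - 0.8S_2, -0.4S_1 - 0.6S_2) = (-0.4)(-0.4)V(S_1) + (-0.8)(-0.6)V(S_2) + [(-0.4)(-0.6) + (-0.8)(-0.4)]Cov(S_1,S_2)
= 0.16·1.05 + 0.48·2.55 + 0.56·-0.68 = 1.0112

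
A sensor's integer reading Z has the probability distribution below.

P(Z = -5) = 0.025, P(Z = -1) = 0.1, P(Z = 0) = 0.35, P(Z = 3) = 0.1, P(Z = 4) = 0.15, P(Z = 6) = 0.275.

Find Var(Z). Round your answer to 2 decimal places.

E[Z] = (-5)(0.025) + (-1)(0.1) + (0)(0.35) + (3)(0.1) + (4)(0.15) + (6)(0.275) = 2.325
E[Z²] = (-5)²(0.025) + (-1)²(0.1) + (0)²(0.35) + (3)²(0.1) + (4)²(0.15) + (6)²(0.275) = 13.925
Var(Z) = E[Z²] − (E[Z])² = 13.925 − (2.325)² = 8.519375

8.52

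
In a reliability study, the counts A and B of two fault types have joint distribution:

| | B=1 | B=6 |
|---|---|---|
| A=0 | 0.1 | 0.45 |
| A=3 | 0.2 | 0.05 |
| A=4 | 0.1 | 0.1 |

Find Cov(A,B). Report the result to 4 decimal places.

E[A] = 1.55,  E[B] = 4
E[AB] = 4.3
Cov(A,B) = E[AB] − E[A]E[B] = 4.3 − (1.55)(4) = -1.9

-1.9000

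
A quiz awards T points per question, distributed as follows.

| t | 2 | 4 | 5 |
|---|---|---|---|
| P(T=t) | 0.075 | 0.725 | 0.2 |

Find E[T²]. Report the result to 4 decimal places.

16.9000

E[T²] = (2)²(0.075) + (4)²(0.725) + (5)²(0.2) = 16.9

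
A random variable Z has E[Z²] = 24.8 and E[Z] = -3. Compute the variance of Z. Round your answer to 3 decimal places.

15.800

Var(Z) = 24.8 − (-3)² = 15.8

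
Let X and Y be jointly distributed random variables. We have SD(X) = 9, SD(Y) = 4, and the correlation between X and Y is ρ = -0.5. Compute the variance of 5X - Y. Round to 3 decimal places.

2221.000

Var(X) = (9)² = 81;  Var(Y) = (4)² = 16
cov(X,Y) = ρ·SD(X)·SD(Y) = -0.5·9·4 = -18
Var(5X - Y) = (5)²·Var(X) + (-1)²·Var(Y) + 2·(5)·(-1)·cov(X,Y)
= 25·81 + 1·16 + -10·-18 = 2221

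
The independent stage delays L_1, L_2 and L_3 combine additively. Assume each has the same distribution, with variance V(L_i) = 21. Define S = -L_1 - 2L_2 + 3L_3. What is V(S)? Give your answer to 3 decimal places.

By independence, V(S) = (-1)²V(L_1) + (-2)²V(L_2) + (3)²V(L_3)
= (-1)²·21 + (-2)²·21 + (3)²·21 = 294

294.000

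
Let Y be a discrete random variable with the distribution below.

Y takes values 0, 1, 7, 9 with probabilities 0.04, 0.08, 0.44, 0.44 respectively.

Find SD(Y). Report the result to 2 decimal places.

2.57

E[Y] = (0)(0.04) + (1)(0.08) + (7)(0.44) + (9)(0.44) = 7.12
E[Y²] = (0)²(0.04) + (1)²(0.08) + (7)²(0.44) + (9)²(0.44) = 57.28
V(Y) = E[Y²] − (E[Y])² = 57.28 − (7.12)² = 6.5856
SD(Y) = √6.5856 ≈ 2.57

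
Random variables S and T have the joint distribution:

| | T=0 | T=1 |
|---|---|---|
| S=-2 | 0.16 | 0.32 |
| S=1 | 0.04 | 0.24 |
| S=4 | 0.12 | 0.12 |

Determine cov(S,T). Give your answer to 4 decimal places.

-0.1104

E[S] = 0.28,  E[T] = 0.68
E[ST] = 0.08
cov(S,T) = E[ST] − E[S]E[T] = 0.08 − (0.28)(0.68) = -0.1104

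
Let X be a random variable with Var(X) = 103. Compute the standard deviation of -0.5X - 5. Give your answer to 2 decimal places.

5.07

Var(-0.5X - 5) = (-0.5)²·103 = 25.75
sd(-0.5X - 5) = √25.75 ≈ 5.07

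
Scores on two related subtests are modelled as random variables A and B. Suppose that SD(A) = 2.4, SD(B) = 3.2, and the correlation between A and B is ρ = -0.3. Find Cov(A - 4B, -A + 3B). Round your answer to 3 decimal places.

var(A) = (2.4)² = 5.76;  var(B) = (3.2)² = 10.24
Cov(A,B) = ρ·SD(A)·SD(B) = -0.3·2.4·3.2 = -2.304
Cov(A - 4B, -A + 3B) = (1)(-1)var(A) + (-4)(3)var(B) + [(1)(3) + (-4)(-1)]Cov(A,B)
= -1·5.76 + -12·10.24 + 7·-2.304 = -144.768

-144.768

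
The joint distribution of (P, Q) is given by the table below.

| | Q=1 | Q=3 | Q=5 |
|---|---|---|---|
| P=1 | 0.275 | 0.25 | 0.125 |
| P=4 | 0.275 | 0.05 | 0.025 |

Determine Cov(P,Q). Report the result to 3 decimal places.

-0.660

E[P] = 2.05,  E[Q] = 2.2
E[PQ] = 3.85
Cov(P,Q) = E[PQ] − E[P]E[Q] = 3.85 − (2.05)(2.2) = -0.66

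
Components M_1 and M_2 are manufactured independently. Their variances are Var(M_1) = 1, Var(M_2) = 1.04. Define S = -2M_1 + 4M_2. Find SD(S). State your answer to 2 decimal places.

By independence, Var(S) = (-2)²Var(M_1) + (4)²Var(M_2)
= (-2)²·1 + (4)²·1.04 = 20.64
SD(S) = √20.64 ≈ 4.54

4.54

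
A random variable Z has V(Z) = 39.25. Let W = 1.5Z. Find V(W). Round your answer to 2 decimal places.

88.31

V(1.5Z) = (1.5)²·V(Z) = 2.25·39.25 = 88.3125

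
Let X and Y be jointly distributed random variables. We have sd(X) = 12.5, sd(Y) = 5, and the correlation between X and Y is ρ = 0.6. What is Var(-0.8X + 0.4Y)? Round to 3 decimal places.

Var(X) = (12.5)² = 156.25;  Var(Y) = (5)² = 25
Cov(X,Y) = ρ·sd(X)·sd(Y) = 0.6·12.5·5 = 37.5
Var(-0.8X + 0.4Y) = (-0.8)²·Var(X) + (0.4)²·Var(Y) + 2·(-0.8)·(0.4)·Cov(X,Y)
= 0.64·156.25 + 0.16·25 + -0.64·37.5 = 80

80.000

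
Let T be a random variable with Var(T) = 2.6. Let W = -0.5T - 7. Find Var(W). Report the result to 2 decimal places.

Var(-0.5T - 7) = (-0.5)²·Var(T) = 0.25·2.6 = 0.65

0.65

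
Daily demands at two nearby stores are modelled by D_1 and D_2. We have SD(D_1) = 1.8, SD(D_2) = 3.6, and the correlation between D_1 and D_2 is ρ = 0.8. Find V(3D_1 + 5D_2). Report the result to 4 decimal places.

V(D_1) = (1.8)² = 3.24;  V(D_2) = (3.6)² = 12.96
Cov(D_1,D_2) = ρ·SD(D_1)·SD(D_2) = 0.8·1.8·3.6 = 5.184
V(3D_1 + 5D_2) = (3)²·V(D_1) + (5)²·V(D_2) + 2·(3)·(5)·Cov(D_1,D_2)
= 9·3.24 + 25·12.96 + 30·5.184 = 508.68

508.6800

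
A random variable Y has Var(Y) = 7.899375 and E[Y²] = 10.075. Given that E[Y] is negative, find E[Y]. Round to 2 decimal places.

(E[Y])² = E[Y²] − Var(Y) = 10.075 − 7.899375 = 2.175625
E[Y] = −√2.175625 = -1.475

-1.48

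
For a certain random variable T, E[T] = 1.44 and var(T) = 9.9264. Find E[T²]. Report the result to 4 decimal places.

12.0000

E[T²] = var(T) + (E[T])² = 9.9264 + (1.44)² = 12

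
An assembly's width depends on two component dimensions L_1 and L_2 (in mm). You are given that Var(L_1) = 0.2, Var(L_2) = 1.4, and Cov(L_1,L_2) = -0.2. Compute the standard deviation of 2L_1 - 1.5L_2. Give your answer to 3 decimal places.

2.269

Var(2L_1 - 1.5L_2) = (2)²·Var(L_1) + (-1.5)²·Var(L_2) + 2·(2)·(-1.5)·Cov(L_1,L_2)
= 4·0.2 + 2.25·1.4 + -6·-0.2 = 5.15
sd(2L_1 - 1.5L_2) = √5.15 ≈ 2.269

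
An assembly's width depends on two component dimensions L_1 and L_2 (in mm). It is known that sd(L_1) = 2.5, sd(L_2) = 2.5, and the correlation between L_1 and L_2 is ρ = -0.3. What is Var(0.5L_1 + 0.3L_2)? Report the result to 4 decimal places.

Var(L_1) = (2.5)² = 6.25;  Var(L_2) = (2.5)² = 6.25
Cov(L_1,L_2) = ρ·sd(L_1)·sd(L_2) = -0.3·2.5·2.5 = -1.875
Var(0.5L_1 + 0.3L_2) = (0.5)²·Var(L_1) + (0.3)²·Var(L_2) + 2·(0.5)·(0.3)·Cov(L_1,L_2)
= 0.25·6.25 + 0.09·6.25 + 0.3·-1.875 = 1.5625

1.5625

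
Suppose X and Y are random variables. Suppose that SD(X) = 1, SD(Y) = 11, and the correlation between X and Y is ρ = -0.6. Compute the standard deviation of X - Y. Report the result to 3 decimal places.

var(X) = (1)² = 1;  var(Y) = (11)² = 121
Cov(X,Y) = ρ·SD(X)·SD(Y) = -0.6·1·11 = -6.6
var(X - Y) = (1)²·var(X) + (-1)²·var(Y) + 2·(1)·(-1)·Cov(X,Y)
= 1·1 + 1·121 + -2·-6.6 = 135.2
SD(X - Y) = √135.2 ≈ 11.628

11.628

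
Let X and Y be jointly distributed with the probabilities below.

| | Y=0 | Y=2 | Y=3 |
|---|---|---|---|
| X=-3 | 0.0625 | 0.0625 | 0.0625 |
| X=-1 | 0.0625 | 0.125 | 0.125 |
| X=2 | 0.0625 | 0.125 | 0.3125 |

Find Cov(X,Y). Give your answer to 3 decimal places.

0.547

E[X] = 0.125,  E[Y] = 2.125
E[XY] = 0.8125
Cov(X,Y) = E[XY] − E[X]E[Y] = 0.8125 − (0.125)(2.125) = 0.546875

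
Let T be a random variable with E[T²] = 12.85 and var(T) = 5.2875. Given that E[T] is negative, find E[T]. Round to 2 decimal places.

-2.75

(E[T])² = E[T²] − var(T) = 12.85 − 5.2875 = 7.5625
E[T] = −√7.5625 = -2.75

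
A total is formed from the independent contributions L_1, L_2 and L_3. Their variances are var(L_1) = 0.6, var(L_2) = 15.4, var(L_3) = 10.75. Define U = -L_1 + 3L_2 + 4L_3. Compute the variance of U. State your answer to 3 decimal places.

By independence, var(U) = (-1)²var(L_1) + (3)²var(L_2) + (4)²var(L_3)
= (-1)²·0.6 + (3)²·15.4 + (4)²·10.75 = 311.2

311.200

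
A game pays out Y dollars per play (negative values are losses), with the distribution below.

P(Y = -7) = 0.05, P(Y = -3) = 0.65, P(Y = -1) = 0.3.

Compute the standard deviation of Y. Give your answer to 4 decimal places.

E[Y] = (-7)(0.05) + (-3)(0.65) + (-1)(0.3) = -2.6
E[Y²] = (-7)²(0.05) + (-3)²(0.65) + (-1)²(0.3) = 8.6
var(Y) = E[Y²] − (E[Y])² = 8.6 − (-2.6)² = 1.84
sd(Y) = √1.84 ≈ 1.3565

1.3565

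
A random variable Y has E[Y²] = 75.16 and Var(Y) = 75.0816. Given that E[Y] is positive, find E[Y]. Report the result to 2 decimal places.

(E[Y])² = E[Y²] − Var(Y) = 75.16 − 75.0816 = 0.0784
E[Y] = √0.0784 = 0.28

0.28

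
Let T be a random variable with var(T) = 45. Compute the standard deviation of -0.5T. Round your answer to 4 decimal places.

var(-0.5T) = (-0.5)²·45 = 11.25
SD(-0.5T) = √11.25 ≈ 3.3541

3.3541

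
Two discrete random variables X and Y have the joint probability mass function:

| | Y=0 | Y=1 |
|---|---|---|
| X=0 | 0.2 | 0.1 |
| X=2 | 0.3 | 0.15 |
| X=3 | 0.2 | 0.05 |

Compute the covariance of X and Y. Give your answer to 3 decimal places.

E[X] = 1.65,  E[Y] = 0.3
E[XY] = 0.45
cov(X,Y) = E[XY] − E[X]E[Y] = 0.45 − (1.65)(0.3) = -0.045

-0.045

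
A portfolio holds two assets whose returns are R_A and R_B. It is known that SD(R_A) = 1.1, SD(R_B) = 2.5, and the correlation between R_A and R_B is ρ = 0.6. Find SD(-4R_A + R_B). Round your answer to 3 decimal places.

3.523

Var(R_A) = (1.1)² = 1.21;  Var(R_B) = (2.5)² = 6.25
Cov(R_A,R_B) = ρ·SD(R_A)·SD(R_B) = 0.6·1.1·2.5 = 1.65
Var(-4R_A + R_B) = (-4)²·Var(R_A) + (1)²·Var(R_B) + 2·(-4)·(1)·Cov(R_A,R_B)
= 16·1.21 + 1·6.25 + -8·1.65 = 12.41
SD(-4R_A + R_B) = √12.41 ≈ 3.523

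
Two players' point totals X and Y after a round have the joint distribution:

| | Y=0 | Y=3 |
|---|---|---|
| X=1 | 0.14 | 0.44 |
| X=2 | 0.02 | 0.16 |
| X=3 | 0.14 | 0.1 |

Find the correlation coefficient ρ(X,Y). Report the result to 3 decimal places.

-0.265

E[X] = 1.66,  E[Y] = 2.1
E[XY] = 3.18
Cov(X,Y) = E[XY] − E[X]E[Y] = 3.18 − (1.66)(2.1) = -0.306
Var(X) = 0.7044,  Var(Y) = 1.89
ρ = -0.306 / √(0.7044·1.89) ≈ -0.265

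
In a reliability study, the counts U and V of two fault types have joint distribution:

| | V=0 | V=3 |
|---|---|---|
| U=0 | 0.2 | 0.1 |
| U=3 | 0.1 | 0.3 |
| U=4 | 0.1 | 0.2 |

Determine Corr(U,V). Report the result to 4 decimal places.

0.3266

E[U] = 2.4,  E[V] = 1.8
E[UV] = 5.1
Cov(U,V) = E[UV] − E[U]E[V] = 5.1 − (2.4)(1.8) = 0.78
Var(U) = 2.64,  Var(V) = 2.16
ρ = 0.78 / √(2.64·2.16) ≈ 0.3266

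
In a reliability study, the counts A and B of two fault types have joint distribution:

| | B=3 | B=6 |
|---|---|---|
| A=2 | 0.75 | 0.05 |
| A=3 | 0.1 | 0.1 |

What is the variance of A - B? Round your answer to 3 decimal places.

E[A] = 2.2,  E[B] = 3.45,  E[AB] = 7.8
Var(A) = 5 − (2.2)² = 0.16;  Var(B) = 13.05 − (3.45)² = 1.1475
Cov(A,B) = 7.8 − (2.2)(3.45) = 0.21
Var(A - B) = (1)²·0.16 + (-1)²·1.1475 + 2·(1)·(-1)·0.21 = 0.8875

0.888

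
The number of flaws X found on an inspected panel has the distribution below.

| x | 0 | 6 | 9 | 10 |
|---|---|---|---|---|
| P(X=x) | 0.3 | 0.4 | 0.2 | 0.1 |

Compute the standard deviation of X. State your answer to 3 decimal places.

E[X] = (0)(0.3) + (6)(0.4) + (9)(0.2) + (10)(0.1) = 5.2
E[X²] = (0)²(0.3) + (6)²(0.4) + (9)²(0.2) + (10)²(0.1) = 40.6
Var(X) = E[X²] − (E[X])² = 40.6 − (5.2)² = 13.56
SD(X) = √13.56 ≈ 3.682

3.682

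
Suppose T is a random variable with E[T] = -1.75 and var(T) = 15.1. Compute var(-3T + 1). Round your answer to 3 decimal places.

135.900

var(-3T + 1) = (-3)²·var(T) = 9·15.1 = 135.9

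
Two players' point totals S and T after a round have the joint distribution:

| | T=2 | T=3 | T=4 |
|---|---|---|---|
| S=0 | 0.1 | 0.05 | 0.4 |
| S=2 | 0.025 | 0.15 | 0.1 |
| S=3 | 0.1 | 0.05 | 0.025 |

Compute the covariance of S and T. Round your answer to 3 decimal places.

E[S] = 1.075,  E[T] = 3.3
E[ST] = 3.15
Cov(S,T) = E[ST] − E[S]E[T] = 3.15 − (1.075)(3.3) = -0.3975

-0.398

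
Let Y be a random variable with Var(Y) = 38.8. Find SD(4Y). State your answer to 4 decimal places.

24.9159

Var(4Y) = (4)²·38.8 = 620.8
SD(4Y) = √620.8 ≈ 24.9159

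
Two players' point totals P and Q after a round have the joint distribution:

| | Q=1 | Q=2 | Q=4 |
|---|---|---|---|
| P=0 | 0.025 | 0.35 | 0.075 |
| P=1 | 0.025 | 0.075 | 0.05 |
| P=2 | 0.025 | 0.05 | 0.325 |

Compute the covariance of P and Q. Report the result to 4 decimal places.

E[P] = 0.95,  E[Q] = 2.825
E[PQ] = 3.225
Cov(P,Q) = E[PQ] − E[P]E[Q] = 3.225 − (0.95)(2.825) = 0.54125

0.5413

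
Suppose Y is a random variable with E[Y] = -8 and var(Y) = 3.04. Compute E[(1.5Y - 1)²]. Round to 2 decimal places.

E[1.5Y - 1] = 1.5·-8 − 1 = -13
var(1.5Y - 1) = (1.5)²·3.04 = 6.84
E[(1.5Y - 1)²] = var((1.5Y - 1)) + (E[(1.5Y - 1)])² = 6.84 + (-13)² = 175.84

175.84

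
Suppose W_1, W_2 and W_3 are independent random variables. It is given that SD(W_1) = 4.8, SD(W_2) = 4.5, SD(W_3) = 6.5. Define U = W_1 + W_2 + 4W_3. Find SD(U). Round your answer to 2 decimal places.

26.82

Var(W_1) = 23.04, Var(W_2) = 20.25, Var(W_3) = 42.25
By independence, Var(U) = (1)²Var(W_1) + (1)²Var(W_2) + (4)²Var(W_3)
= (1)²·23.04 + (1)²·20.25 + (4)²·42.25 = 719.29
SD(U) = √719.29 ≈ 26.82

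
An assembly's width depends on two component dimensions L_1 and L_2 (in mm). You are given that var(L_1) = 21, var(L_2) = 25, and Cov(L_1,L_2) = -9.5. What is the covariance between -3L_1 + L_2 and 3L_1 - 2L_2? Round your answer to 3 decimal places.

-324.500

Cov(-3L_1 + L_2, 3L_1 - 2L_2) = (-3)(3)var(L_1) + (1)(-2)var(L_2) + [(-3)(-2) + (1)(3)]Cov(L_1,L_2)
= -9·21 + -2·25 + 9·-9.5 = -324.5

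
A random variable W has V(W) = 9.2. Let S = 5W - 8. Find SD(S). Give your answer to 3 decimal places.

15.166

V(5W - 8) = (5)²·9.2 = 230
SD(S) = √230 ≈ 15.166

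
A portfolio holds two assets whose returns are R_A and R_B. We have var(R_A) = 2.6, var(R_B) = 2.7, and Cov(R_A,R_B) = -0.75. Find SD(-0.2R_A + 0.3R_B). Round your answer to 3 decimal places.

var(-0.2R_A + 0.3R_B) = (-0.2)²·var(R_A) + (0.3)²·var(R_B) + 2·(-0.2)·(0.3)·Cov(R_A,R_B)
= 0.04·2.6 + 0.09·2.7 + -0.12·-0.75 = 0.437
SD(-0.2R_A + 0.3R_B) = √0.437 ≈ 0.661

0.661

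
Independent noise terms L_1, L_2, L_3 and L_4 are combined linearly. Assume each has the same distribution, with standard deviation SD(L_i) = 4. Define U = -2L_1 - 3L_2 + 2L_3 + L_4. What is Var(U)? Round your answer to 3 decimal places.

Var(L_i) = (4)² = 16
By independence, Var(U) = (-2)²Var(L_1) + (-3)²Var(L_2) + (2)²Var(L_3) + (1)²Var(L_4)
= (-2)²·16 + (-3)²·16 + (2)²·16 + (1)²·16 = 288

288.000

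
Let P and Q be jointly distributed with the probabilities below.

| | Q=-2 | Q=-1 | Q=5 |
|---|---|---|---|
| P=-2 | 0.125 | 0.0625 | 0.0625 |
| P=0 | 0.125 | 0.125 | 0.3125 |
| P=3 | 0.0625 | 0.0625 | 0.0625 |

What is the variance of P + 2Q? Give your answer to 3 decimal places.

E[P] = 0.0625,  E[Q] = 1.3125,  E[PQ] = 0.375
Var(P) = 2.6875 − (0.0625)² = 2.68359375;  Var(Q) = 12.4375 − (1.3125)² = 10.71484375
Cov(P,Q) = 0.375 − (0.0625)(1.3125) = 0.29296875
Var(P + 2Q) = (1)²·2.68359375 + (2)²·10.71484375 + 2·(1)·(2)·0.29296875 = 46.71484375

46.715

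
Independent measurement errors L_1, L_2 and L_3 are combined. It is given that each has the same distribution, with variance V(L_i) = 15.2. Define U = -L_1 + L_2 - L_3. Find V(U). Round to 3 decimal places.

45.600

By independence, V(U) = (-1)²V(L_1) + (1)²V(L_2) + (-1)²V(L_3)
= (-1)²·15.2 + (1)²·15.2 + (-1)²·15.2 = 45.6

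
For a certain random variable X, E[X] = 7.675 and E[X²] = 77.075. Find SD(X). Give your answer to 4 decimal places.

4.2626

V(X) = 77.075 − (7.675)² = 18.169375
SD(X) = √18.169375 ≈ 4.2626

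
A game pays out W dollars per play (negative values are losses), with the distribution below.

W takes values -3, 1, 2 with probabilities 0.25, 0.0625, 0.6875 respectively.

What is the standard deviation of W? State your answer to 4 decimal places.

E[W] = (-3)(0.25) + (1)(0.0625) + (2)(0.6875) = 0.6875
E[W²] = (-3)²(0.25) + (1)²(0.0625) + (2)²(0.6875) = 5.0625
Var(W) = E[W²] − (E[W])² = 5.0625 − (0.6875)² = 4.58984375
SD(W) = √4.58984375 ≈ 2.1424

2.1424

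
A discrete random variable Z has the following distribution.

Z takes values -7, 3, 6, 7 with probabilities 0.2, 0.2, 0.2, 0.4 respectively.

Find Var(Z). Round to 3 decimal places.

28.160

E[Z] = (-7)(0.2) + (3)(0.2) + (6)(0.2) + (7)(0.4) = 3.2
E[Z²] = (-7)²(0.2) + (3)²(0.2) + (6)²(0.2) + (7)²(0.4) = 38.4
Var(Z) = E[Z²] − (E[Z])² = 38.4 − (3.2)² = 28.16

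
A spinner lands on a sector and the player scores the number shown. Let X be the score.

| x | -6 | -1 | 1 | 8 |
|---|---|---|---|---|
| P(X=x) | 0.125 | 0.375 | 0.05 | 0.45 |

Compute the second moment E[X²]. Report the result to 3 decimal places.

33.725

E[X²] = (-6)²(0.125) + (-1)²(0.375) + (1)²(0.05) + (8)²(0.45) = 33.725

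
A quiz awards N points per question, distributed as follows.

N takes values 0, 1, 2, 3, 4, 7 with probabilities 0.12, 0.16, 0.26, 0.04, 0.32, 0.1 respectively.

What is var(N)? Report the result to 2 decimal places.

3.85

E[N] = (0)(0.12) + (1)(0.16) + (2)(0.26) + (3)(0.04) + (4)(0.32) + (7)(0.1) = 2.78
E[N²] = (0)²(0.12) + (1)²(0.16) + (2)²(0.26) + (3)²(0.04) + (4)²(0.32) + (7)²(0.1) = 11.58
var(N) = E[N²] − (E[N])² = 11.58 − (2.78)² = 3.8516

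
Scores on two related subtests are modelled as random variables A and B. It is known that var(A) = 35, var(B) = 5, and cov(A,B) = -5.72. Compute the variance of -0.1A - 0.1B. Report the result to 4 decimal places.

0.2856

var(-0.1A - 0.1B) = (-0.1)²·var(A) + (-0.1)²·var(B) + 2·(-0.1)·(-0.1)·cov(A,B)
= 0.01·35 + 0.01·5 + 0.02·-5.72 = 0.2856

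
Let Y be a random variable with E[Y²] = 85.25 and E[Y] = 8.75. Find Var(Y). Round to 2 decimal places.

Var(Y) = 85.25 − (8.75)² = 8.6875

8.69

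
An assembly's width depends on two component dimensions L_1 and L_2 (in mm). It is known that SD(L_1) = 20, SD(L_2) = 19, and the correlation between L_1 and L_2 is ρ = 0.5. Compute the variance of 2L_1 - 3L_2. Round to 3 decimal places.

2569.000

Var(L_1) = (20)² = 400;  Var(L_2) = (19)² = 361
Cov(L_1,L_2) = ρ·SD(L_1)·SD(L_2) = 0.5·20·19 = 190
Var(2L_1 - 3L_2) = (2)²·Var(L_1) + (-3)²·Var(L_2) + 2·(2)·(-3)·Cov(L_1,L_2)
= 4·400 + 9·361 + -12·190 = 2569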